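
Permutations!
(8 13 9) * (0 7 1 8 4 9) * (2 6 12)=[7, 8, 6, 3, 9, 5, 12, 1, 13, 4, 10, 11, 2, 0]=(0 7 1 8 13)(2 6 12)(4 9)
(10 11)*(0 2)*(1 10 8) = [2, 10, 0, 3, 4, 5, 6, 7, 1, 9, 11, 8] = (0 2)(1 10 11 8)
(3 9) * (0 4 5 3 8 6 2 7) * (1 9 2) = (0 4 5 3 2 7)(1 9 8 6) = [4, 9, 7, 2, 5, 3, 1, 0, 6, 8]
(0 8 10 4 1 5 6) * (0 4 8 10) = [10, 5, 2, 3, 1, 6, 4, 7, 0, 9, 8] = (0 10 8)(1 5 6 4)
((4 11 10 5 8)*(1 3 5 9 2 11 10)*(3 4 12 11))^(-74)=(1 5 10 12 2)(3 4 8 9 11)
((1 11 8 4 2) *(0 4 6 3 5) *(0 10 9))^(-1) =(0 9 10 5 3 6 8 11 1 2 4)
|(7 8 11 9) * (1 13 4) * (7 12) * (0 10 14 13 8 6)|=12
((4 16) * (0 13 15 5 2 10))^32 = (16)(0 15 2)(5 10 13)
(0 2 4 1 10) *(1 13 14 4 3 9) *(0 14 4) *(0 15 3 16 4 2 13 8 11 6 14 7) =[13, 10, 16, 9, 8, 5, 14, 0, 11, 1, 7, 6, 12, 2, 15, 3, 4] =(0 13 2 16 4 8 11 6 14 15 3 9 1 10 7)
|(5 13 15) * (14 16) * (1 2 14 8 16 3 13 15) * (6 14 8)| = 8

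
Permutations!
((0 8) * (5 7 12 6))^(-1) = (0 8)(5 6 12 7)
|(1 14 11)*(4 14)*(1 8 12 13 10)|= 8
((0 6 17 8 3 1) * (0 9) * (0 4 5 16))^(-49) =((0 6 17 8 3 1 9 4 5 16))^(-49) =(0 6 17 8 3 1 9 4 5 16)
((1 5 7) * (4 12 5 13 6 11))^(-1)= ((1 13 6 11 4 12 5 7))^(-1)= (1 7 5 12 4 11 6 13)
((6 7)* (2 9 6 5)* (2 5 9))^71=(6 9 7)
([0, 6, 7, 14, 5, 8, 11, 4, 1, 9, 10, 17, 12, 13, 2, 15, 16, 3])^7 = (1 7 17 8 2 11 5 14 6 4 3)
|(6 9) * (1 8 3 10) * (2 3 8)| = |(1 2 3 10)(6 9)| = 4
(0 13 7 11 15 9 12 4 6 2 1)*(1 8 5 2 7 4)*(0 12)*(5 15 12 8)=(0 13 4 6 7 11 12 1 8 15 9)(2 5)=[13, 8, 5, 3, 6, 2, 7, 11, 15, 0, 10, 12, 1, 4, 14, 9]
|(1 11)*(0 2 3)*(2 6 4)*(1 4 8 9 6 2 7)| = |(0 2 3)(1 11 4 7)(6 8 9)| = 12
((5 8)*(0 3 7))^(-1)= (0 7 3)(5 8)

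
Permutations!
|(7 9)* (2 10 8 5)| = |(2 10 8 5)(7 9)| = 4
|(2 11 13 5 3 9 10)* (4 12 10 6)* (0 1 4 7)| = 13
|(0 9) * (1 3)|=|(0 9)(1 3)|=2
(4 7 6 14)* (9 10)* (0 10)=[10, 1, 2, 3, 7, 5, 14, 6, 8, 0, 9, 11, 12, 13, 4]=(0 10 9)(4 7 6 14)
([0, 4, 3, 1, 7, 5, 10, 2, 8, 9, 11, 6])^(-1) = (1 3 2 7 4)(6 11 10)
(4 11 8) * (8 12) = (4 11 12 8) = [0, 1, 2, 3, 11, 5, 6, 7, 4, 9, 10, 12, 8]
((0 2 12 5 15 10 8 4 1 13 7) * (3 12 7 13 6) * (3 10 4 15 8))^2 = ((0 2 7)(1 6 10 3 12 5 8 15 4))^2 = (0 7 2)(1 10 12 8 4 6 3 5 15)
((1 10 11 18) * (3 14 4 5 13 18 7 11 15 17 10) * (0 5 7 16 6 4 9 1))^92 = ((0 5 13 18)(1 3 14 9)(4 7 11 16 6)(10 15 17))^92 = (18)(4 11 6 7 16)(10 17 15)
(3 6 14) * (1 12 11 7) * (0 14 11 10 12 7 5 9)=(0 14 3 6 11 5 9)(1 7)(10 12)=[14, 7, 2, 6, 4, 9, 11, 1, 8, 0, 12, 5, 10, 13, 3]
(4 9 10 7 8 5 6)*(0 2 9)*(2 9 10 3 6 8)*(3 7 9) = (0 3 6 4)(2 10 9 7)(5 8) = [3, 1, 10, 6, 0, 8, 4, 2, 5, 7, 9]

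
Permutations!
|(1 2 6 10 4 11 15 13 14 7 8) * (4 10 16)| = 11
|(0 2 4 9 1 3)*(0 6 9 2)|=|(1 3 6 9)(2 4)|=4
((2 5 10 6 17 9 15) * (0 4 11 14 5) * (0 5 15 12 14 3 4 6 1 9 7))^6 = (0 17)(1 5 15 12)(2 14 9 10)(6 7)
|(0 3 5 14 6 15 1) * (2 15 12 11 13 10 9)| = 13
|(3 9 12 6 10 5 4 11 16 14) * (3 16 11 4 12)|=4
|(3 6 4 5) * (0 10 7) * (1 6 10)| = 8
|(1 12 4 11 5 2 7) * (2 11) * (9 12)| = 6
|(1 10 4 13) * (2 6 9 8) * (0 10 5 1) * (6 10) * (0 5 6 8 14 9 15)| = |(0 8 2 10 4 13 5 1 6 15)(9 14)| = 10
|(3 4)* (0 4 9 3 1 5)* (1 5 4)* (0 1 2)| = 6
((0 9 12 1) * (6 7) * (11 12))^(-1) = (0 1 12 11 9)(6 7)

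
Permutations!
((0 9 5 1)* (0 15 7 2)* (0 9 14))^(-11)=(0 14)(1 15 7 2 9 5)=((0 14)(1 15 7 2 9 5))^(-11)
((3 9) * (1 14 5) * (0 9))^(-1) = (0 3 9)(1 5 14)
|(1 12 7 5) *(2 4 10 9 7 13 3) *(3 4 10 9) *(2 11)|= |(1 12 13 4 9 7 5)(2 10 3 11)|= 28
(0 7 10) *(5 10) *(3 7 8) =(0 8 3 7 5 10) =[8, 1, 2, 7, 4, 10, 6, 5, 3, 9, 0]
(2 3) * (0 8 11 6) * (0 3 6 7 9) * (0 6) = (0 8 11 7 9 6 3 2) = [8, 1, 0, 2, 4, 5, 3, 9, 11, 6, 10, 7]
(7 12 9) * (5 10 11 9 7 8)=[0, 1, 2, 3, 4, 10, 6, 12, 5, 8, 11, 9, 7]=(5 10 11 9 8)(7 12)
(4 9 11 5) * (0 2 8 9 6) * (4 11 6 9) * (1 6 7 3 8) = [2, 6, 1, 8, 9, 11, 0, 3, 4, 7, 10, 5] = (0 2 1 6)(3 8 4 9 7)(5 11)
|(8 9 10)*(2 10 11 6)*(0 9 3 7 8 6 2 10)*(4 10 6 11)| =|(0 9 4 10 11 2)(3 7 8)| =6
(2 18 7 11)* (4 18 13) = (2 13 4 18 7 11) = [0, 1, 13, 3, 18, 5, 6, 11, 8, 9, 10, 2, 12, 4, 14, 15, 16, 17, 7]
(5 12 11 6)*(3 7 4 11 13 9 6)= (3 7 4 11)(5 12 13 9 6)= [0, 1, 2, 7, 11, 12, 5, 4, 8, 6, 10, 3, 13, 9]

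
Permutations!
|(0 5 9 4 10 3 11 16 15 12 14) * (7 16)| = |(0 5 9 4 10 3 11 7 16 15 12 14)| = 12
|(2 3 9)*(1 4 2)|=|(1 4 2 3 9)|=5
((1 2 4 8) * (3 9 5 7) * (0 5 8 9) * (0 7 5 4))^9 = ((0 4 9 8 1 2)(3 7))^9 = (0 8)(1 4)(2 9)(3 7)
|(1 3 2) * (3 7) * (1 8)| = |(1 7 3 2 8)| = 5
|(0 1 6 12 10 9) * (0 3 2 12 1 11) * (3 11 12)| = 10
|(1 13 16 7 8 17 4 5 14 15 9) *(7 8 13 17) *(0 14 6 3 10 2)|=|(0 14 15 9 1 17 4 5 6 3 10 2)(7 13 16 8)|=12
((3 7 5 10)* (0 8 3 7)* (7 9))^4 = (10)(0 8 3)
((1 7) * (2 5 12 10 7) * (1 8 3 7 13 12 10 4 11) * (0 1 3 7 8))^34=(0 8 11 12 10 2)(1 7 3 4 13 5)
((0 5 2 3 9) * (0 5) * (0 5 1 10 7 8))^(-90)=(10)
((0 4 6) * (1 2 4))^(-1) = (0 6 4 2 1)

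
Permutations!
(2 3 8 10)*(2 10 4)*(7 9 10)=(2 3 8 4)(7 9 10)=[0, 1, 3, 8, 2, 5, 6, 9, 4, 10, 7]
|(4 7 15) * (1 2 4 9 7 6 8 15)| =8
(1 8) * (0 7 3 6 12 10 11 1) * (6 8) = [7, 6, 2, 8, 4, 5, 12, 3, 0, 9, 11, 1, 10] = (0 7 3 8)(1 6 12 10 11)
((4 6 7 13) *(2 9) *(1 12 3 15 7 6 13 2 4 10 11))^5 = ((1 12 3 15 7 2 9 4 13 10 11))^5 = (1 2 11 7 10 15 13 3 4 12 9)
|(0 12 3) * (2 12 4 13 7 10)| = |(0 4 13 7 10 2 12 3)| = 8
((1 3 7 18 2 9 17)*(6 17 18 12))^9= ((1 3 7 12 6 17)(2 9 18))^9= (18)(1 12)(3 6)(7 17)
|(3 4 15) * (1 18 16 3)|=|(1 18 16 3 4 15)|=6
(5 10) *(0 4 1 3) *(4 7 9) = (0 7 9 4 1 3)(5 10) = [7, 3, 2, 0, 1, 10, 6, 9, 8, 4, 5]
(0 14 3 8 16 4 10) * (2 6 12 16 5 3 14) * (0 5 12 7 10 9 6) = (0 2)(3 8 12 16 4 9 6 7 10 5) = [2, 1, 0, 8, 9, 3, 7, 10, 12, 6, 5, 11, 16, 13, 14, 15, 4]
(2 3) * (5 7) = (2 3)(5 7) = [0, 1, 3, 2, 4, 7, 6, 5]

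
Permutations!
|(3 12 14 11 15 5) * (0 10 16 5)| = 9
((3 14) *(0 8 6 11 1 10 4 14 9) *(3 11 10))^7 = (0 1 4 8 3 14 6 9 11 10) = ((0 8 6 10 4 14 11 1 3 9))^7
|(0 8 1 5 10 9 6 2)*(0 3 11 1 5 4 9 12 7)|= |(0 8 5 10 12 7)(1 4 9 6 2 3 11)|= 42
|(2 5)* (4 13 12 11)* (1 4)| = |(1 4 13 12 11)(2 5)| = 10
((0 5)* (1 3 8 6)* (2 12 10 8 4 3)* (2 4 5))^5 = ((0 2 12 10 8 6 1 4 3 5))^5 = (0 6)(1 2)(3 10)(4 12)(5 8)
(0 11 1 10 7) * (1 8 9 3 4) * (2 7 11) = [2, 10, 7, 4, 1, 5, 6, 0, 9, 3, 11, 8] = (0 2 7)(1 10 11 8 9 3 4)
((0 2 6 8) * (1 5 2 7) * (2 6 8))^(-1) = (0 8 2 6 5 1 7)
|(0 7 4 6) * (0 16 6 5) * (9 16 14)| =4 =|(0 7 4 5)(6 14 9 16)|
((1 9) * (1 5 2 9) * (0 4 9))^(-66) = (0 2 5 9 4)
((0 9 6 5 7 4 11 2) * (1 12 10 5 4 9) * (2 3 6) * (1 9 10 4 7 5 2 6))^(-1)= (0 2 10 7 6 9)(1 3 11 4 12)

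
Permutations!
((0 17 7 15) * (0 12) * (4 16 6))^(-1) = ((0 17 7 15 12)(4 16 6))^(-1) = (0 12 15 7 17)(4 6 16)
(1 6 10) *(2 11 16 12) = (1 6 10)(2 11 16 12) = [0, 6, 11, 3, 4, 5, 10, 7, 8, 9, 1, 16, 2, 13, 14, 15, 12]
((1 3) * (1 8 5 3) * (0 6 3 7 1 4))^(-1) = ((0 6 3 8 5 7 1 4))^(-1) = (0 4 1 7 5 8 3 6)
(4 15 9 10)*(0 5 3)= (0 5 3)(4 15 9 10)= [5, 1, 2, 0, 15, 3, 6, 7, 8, 10, 4, 11, 12, 13, 14, 9]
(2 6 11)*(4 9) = (2 6 11)(4 9) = [0, 1, 6, 3, 9, 5, 11, 7, 8, 4, 10, 2]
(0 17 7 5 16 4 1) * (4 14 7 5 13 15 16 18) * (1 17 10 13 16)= (0 10 13 15 1)(4 17 5 18)(7 16 14)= [10, 0, 2, 3, 17, 18, 6, 16, 8, 9, 13, 11, 12, 15, 7, 1, 14, 5, 4]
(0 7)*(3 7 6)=(0 6 3 7)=[6, 1, 2, 7, 4, 5, 3, 0]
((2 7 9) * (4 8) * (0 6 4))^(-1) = (0 8 4 6)(2 9 7) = ((0 6 4 8)(2 7 9))^(-1)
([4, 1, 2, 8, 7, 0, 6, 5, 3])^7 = [5, 1, 2, 8, 0, 7, 6, 4, 3]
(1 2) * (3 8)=(1 2)(3 8)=[0, 2, 1, 8, 4, 5, 6, 7, 3]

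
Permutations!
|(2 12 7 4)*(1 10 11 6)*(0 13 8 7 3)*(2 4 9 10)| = 12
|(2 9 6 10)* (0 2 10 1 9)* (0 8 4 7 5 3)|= |(10)(0 2 8 4 7 5 3)(1 9 6)|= 21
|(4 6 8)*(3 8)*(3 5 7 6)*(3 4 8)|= |(8)(5 7 6)|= 3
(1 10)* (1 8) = (1 10 8) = [0, 10, 2, 3, 4, 5, 6, 7, 1, 9, 8]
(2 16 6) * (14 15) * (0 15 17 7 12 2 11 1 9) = [15, 9, 16, 3, 4, 5, 11, 12, 8, 0, 10, 1, 2, 13, 17, 14, 6, 7] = (0 15 14 17 7 12 2 16 6 11 1 9)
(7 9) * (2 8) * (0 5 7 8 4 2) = [5, 1, 4, 3, 2, 7, 6, 9, 0, 8] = (0 5 7 9 8)(2 4)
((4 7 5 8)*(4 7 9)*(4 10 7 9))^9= (5 7 10 9 8)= ((5 8 9 10 7))^9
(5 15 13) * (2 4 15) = (2 4 15 13 5) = [0, 1, 4, 3, 15, 2, 6, 7, 8, 9, 10, 11, 12, 5, 14, 13]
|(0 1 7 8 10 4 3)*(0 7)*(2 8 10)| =4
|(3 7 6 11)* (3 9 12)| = 6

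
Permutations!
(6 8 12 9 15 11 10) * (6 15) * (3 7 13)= (3 7 13)(6 8 12 9)(10 15 11)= [0, 1, 2, 7, 4, 5, 8, 13, 12, 6, 15, 10, 9, 3, 14, 11]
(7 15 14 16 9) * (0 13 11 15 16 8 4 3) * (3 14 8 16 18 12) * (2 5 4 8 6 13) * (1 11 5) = (0 2 1 11 15 6 13 5 4 14 16 9 7 18 12 3) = [2, 11, 1, 0, 14, 4, 13, 18, 8, 7, 10, 15, 3, 5, 16, 6, 9, 17, 12]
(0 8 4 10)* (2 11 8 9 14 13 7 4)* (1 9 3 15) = [3, 9, 11, 15, 10, 5, 6, 4, 2, 14, 0, 8, 12, 7, 13, 1] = (0 3 15 1 9 14 13 7 4 10)(2 11 8)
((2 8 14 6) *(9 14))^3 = (2 14 8 6 9)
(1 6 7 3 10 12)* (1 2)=(1 6 7 3 10 12 2)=[0, 6, 1, 10, 4, 5, 7, 3, 8, 9, 12, 11, 2]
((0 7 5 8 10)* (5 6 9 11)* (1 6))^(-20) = (0 8 11 6 7 10 5 9 1)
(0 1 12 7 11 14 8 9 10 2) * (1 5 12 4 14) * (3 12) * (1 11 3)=(0 5 1 4 14 8 9 10 2)(3 12 7)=[5, 4, 0, 12, 14, 1, 6, 3, 9, 10, 2, 11, 7, 13, 8]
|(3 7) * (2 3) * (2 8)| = |(2 3 7 8)| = 4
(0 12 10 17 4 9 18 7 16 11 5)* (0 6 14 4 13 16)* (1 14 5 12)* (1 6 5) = (0 6 1 14 4 9 18 7)(10 17 13 16 11 12) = [6, 14, 2, 3, 9, 5, 1, 0, 8, 18, 17, 12, 10, 16, 4, 15, 11, 13, 7]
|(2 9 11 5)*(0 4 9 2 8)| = 6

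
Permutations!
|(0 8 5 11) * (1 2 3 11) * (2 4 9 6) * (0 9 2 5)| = 8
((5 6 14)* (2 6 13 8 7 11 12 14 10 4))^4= ((2 6 10 4)(5 13 8 7 11 12 14))^4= (5 11 13 12 8 14 7)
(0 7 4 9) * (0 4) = (0 7)(4 9) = [7, 1, 2, 3, 9, 5, 6, 0, 8, 4]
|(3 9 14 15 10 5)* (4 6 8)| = 6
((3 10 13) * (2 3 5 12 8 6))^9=(2 3 10 13 5 12 8 6)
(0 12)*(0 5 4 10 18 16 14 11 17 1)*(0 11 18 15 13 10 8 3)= (0 12 5 4 8 3)(1 11 17)(10 15 13)(14 18 16)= [12, 11, 2, 0, 8, 4, 6, 7, 3, 9, 15, 17, 5, 10, 18, 13, 14, 1, 16]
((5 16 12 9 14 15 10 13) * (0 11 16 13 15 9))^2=(0 16)(11 12)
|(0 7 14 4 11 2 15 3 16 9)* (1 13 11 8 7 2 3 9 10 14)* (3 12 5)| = 12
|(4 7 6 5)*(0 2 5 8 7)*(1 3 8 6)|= |(0 2 5 4)(1 3 8 7)|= 4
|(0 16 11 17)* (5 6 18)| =12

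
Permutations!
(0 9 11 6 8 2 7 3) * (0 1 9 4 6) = (0 4 6 8 2 7 3 1 9 11) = [4, 9, 7, 1, 6, 5, 8, 3, 2, 11, 10, 0]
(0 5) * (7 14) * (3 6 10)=[5, 1, 2, 6, 4, 0, 10, 14, 8, 9, 3, 11, 12, 13, 7]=(0 5)(3 6 10)(7 14)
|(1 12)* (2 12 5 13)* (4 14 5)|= 7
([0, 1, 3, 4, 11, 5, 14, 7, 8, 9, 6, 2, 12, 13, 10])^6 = [0, 1, 4, 11, 2, 5, 6, 7, 8, 9, 10, 3, 12, 13, 14]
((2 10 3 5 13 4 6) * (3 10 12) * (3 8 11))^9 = ((2 12 8 11 3 5 13 4 6))^9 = (13)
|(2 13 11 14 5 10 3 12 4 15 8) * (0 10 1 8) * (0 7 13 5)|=|(0 10 3 12 4 15 7 13 11 14)(1 8 2 5)|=20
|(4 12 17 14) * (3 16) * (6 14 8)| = 6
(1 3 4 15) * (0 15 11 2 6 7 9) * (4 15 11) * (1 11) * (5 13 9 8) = [1, 3, 6, 15, 4, 13, 7, 8, 5, 0, 10, 2, 12, 9, 14, 11] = (0 1 3 15 11 2 6 7 8 5 13 9)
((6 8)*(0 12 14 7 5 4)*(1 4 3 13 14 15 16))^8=(0 15 1)(3 7 13 5 14)(4 12 16)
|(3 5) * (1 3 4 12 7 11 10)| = |(1 3 5 4 12 7 11 10)| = 8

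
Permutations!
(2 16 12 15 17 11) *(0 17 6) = (0 17 11 2 16 12 15 6) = [17, 1, 16, 3, 4, 5, 0, 7, 8, 9, 10, 2, 15, 13, 14, 6, 12, 11]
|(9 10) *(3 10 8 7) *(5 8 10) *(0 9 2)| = |(0 9 10 2)(3 5 8 7)| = 4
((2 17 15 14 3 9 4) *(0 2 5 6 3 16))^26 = (0 17 14)(2 15 16)(3 9 4 5 6)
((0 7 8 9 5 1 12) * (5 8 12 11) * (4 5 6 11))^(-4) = ((0 7 12)(1 4 5)(6 11)(8 9))^(-4) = (0 12 7)(1 5 4)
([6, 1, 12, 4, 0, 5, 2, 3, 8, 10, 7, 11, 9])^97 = (0 3 10 12 6 4 7 9 2)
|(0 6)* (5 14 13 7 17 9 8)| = 14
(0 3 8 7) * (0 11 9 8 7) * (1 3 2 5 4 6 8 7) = (0 2 5 4 6 8)(1 3)(7 11 9) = [2, 3, 5, 1, 6, 4, 8, 11, 0, 7, 10, 9]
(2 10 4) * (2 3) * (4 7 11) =(2 10 7 11 4 3) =[0, 1, 10, 2, 3, 5, 6, 11, 8, 9, 7, 4]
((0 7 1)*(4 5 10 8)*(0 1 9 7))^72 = (10)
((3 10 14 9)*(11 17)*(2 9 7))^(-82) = (17)(2 3 14)(7 9 10)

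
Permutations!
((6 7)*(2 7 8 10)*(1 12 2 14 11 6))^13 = ((1 12 2 7)(6 8 10 14 11))^13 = (1 12 2 7)(6 14 8 11 10)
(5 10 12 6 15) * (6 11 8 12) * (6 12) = [0, 1, 2, 3, 4, 10, 15, 7, 6, 9, 12, 8, 11, 13, 14, 5] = (5 10 12 11 8 6 15)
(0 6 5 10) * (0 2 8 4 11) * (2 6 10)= (0 10 6 5 2 8 4 11)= [10, 1, 8, 3, 11, 2, 5, 7, 4, 9, 6, 0]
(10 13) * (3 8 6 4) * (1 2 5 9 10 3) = [0, 2, 5, 8, 1, 9, 4, 7, 6, 10, 13, 11, 12, 3] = (1 2 5 9 10 13 3 8 6 4)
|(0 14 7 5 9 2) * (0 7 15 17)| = 4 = |(0 14 15 17)(2 7 5 9)|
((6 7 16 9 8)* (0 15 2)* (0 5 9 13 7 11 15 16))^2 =(0 13)(2 9 6 15 5 8 11)(7 16)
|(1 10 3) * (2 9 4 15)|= 12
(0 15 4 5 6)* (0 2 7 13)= (0 15 4 5 6 2 7 13)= [15, 1, 7, 3, 5, 6, 2, 13, 8, 9, 10, 11, 12, 0, 14, 4]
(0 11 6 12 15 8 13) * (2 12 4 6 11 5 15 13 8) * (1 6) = (0 5 15 2 12 13)(1 6 4) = [5, 6, 12, 3, 1, 15, 4, 7, 8, 9, 10, 11, 13, 0, 14, 2]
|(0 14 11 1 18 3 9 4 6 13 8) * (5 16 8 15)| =14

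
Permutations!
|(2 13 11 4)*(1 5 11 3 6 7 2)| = 20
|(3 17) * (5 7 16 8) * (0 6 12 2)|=4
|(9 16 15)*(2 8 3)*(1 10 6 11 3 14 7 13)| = |(1 10 6 11 3 2 8 14 7 13)(9 16 15)| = 30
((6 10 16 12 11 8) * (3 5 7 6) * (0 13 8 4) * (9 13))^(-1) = (0 4 11 12 16 10 6 7 5 3 8 13 9) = ((0 9 13 8 3 5 7 6 10 16 12 11 4))^(-1)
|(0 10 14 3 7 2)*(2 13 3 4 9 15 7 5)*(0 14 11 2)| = 12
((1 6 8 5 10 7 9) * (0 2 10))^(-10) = (0 5 8 6 1 9 7 10 2)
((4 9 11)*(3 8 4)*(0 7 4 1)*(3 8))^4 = (0 11 7 8 4 1 9)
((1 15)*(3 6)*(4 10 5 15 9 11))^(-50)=(1 15 5 10 4 11 9)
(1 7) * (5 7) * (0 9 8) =[9, 5, 2, 3, 4, 7, 6, 1, 0, 8] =(0 9 8)(1 5 7)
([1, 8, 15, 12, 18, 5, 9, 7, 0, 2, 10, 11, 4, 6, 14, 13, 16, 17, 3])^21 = [0, 1, 15, 12, 18, 5, 9, 7, 8, 2, 10, 11, 4, 6, 14, 13, 16, 17, 3]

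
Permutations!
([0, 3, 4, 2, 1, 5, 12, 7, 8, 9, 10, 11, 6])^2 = (12)(1 2)(3 4)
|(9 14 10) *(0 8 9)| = 5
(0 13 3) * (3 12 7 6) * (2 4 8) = (0 13 12 7 6 3)(2 4 8) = [13, 1, 4, 0, 8, 5, 3, 6, 2, 9, 10, 11, 7, 12]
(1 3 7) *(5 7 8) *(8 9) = (1 3 9 8 5 7) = [0, 3, 2, 9, 4, 7, 6, 1, 5, 8]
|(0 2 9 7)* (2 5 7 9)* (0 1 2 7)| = |(9)(0 5)(1 2 7)| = 6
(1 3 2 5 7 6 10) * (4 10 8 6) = (1 3 2 5 7 4 10)(6 8) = [0, 3, 5, 2, 10, 7, 8, 4, 6, 9, 1]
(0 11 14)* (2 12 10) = [11, 1, 12, 3, 4, 5, 6, 7, 8, 9, 2, 14, 10, 13, 0] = (0 11 14)(2 12 10)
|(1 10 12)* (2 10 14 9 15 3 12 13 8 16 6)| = |(1 14 9 15 3 12)(2 10 13 8 16 6)| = 6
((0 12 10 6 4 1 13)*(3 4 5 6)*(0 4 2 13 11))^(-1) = (0 11 1 4 13 2 3 10 12)(5 6)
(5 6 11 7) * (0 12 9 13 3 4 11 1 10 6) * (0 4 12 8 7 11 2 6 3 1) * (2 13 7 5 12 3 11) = (0 8 5 4 13 1 10 11 2 6)(7 12 9) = [8, 10, 6, 3, 13, 4, 0, 12, 5, 7, 11, 2, 9, 1]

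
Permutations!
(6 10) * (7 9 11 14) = [0, 1, 2, 3, 4, 5, 10, 9, 8, 11, 6, 14, 12, 13, 7] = (6 10)(7 9 11 14)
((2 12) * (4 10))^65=((2 12)(4 10))^65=(2 12)(4 10)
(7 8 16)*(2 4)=(2 4)(7 8 16)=[0, 1, 4, 3, 2, 5, 6, 8, 16, 9, 10, 11, 12, 13, 14, 15, 7]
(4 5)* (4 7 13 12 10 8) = (4 5 7 13 12 10 8) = [0, 1, 2, 3, 5, 7, 6, 13, 4, 9, 8, 11, 10, 12]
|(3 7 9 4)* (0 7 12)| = 6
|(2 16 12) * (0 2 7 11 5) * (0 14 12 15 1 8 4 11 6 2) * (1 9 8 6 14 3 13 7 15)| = 44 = |(1 6 2 16)(3 13 7 14 12 15 9 8 4 11 5)|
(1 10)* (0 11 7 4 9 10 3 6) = (0 11 7 4 9 10 1 3 6) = [11, 3, 2, 6, 9, 5, 0, 4, 8, 10, 1, 7]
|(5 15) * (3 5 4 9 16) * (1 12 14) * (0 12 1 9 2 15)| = 21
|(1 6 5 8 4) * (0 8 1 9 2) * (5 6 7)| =15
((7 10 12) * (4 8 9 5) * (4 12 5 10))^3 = ((4 8 9 10 5 12 7))^3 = (4 10 7 9 12 8 5)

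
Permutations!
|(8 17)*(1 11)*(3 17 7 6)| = 10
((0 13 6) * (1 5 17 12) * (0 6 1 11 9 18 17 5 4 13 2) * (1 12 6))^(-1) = (0 2)(1 6 17 18 9 11 12 13 4)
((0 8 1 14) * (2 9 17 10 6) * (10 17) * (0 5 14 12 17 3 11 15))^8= (17)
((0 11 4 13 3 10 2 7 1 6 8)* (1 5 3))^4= (0 1 11 6 4 8 13)(2 10 3 5 7)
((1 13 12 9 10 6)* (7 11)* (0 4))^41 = (0 4)(1 6 10 9 12 13)(7 11)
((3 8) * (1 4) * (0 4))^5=((0 4 1)(3 8))^5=(0 1 4)(3 8)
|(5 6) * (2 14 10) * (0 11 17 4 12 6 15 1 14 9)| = |(0 11 17 4 12 6 5 15 1 14 10 2 9)| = 13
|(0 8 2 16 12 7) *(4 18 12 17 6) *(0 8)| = 9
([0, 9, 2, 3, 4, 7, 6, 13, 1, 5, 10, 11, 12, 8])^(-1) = [0, 8, 2, 3, 4, 9, 6, 5, 13, 1, 10, 11, 12, 7]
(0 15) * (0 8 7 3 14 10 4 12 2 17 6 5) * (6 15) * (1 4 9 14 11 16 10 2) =[6, 4, 17, 11, 12, 0, 5, 3, 7, 14, 9, 16, 1, 13, 2, 8, 10, 15] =(0 6 5)(1 4 12)(2 17 15 8 7 3 11 16 10 9 14)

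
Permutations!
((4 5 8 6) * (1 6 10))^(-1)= (1 10 8 5 4 6)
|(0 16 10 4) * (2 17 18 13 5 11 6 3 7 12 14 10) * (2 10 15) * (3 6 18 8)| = 8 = |(0 16 10 4)(2 17 8 3 7 12 14 15)(5 11 18 13)|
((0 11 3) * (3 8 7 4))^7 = ((0 11 8 7 4 3))^7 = (0 11 8 7 4 3)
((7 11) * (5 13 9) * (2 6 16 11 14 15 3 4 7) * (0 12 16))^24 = (16)(3 15 14 7 4) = ((0 12 16 11 2 6)(3 4 7 14 15)(5 13 9))^24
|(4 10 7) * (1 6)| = 6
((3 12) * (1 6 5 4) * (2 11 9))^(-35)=(1 6 5 4)(2 11 9)(3 12)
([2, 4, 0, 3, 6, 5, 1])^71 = [2, 6, 0, 3, 1, 5, 4]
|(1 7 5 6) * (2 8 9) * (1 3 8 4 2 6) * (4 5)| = |(1 7 4 2 5)(3 8 9 6)| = 20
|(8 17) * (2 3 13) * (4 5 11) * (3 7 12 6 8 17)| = 21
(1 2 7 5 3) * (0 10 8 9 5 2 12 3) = [10, 12, 7, 1, 4, 0, 6, 2, 9, 5, 8, 11, 3] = (0 10 8 9 5)(1 12 3)(2 7)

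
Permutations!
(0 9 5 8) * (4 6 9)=(0 4 6 9 5 8)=[4, 1, 2, 3, 6, 8, 9, 7, 0, 5]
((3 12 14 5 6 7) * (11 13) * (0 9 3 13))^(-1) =(0 11 13 7 6 5 14 12 3 9)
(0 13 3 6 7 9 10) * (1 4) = (0 13 3 6 7 9 10)(1 4) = [13, 4, 2, 6, 1, 5, 7, 9, 8, 10, 0, 11, 12, 3]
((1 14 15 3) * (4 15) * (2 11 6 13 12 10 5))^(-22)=(1 15 14 3 4)(2 5 10 12 13 6 11)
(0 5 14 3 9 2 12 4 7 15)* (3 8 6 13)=(0 5 14 8 6 13 3 9 2 12 4 7 15)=[5, 1, 12, 9, 7, 14, 13, 15, 6, 2, 10, 11, 4, 3, 8, 0]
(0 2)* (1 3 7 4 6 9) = (0 2)(1 3 7 4 6 9) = [2, 3, 0, 7, 6, 5, 9, 4, 8, 1]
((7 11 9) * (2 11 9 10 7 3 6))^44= ((2 11 10 7 9 3 6))^44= (2 10 9 6 11 7 3)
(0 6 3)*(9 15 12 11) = (0 6 3)(9 15 12 11) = [6, 1, 2, 0, 4, 5, 3, 7, 8, 15, 10, 9, 11, 13, 14, 12]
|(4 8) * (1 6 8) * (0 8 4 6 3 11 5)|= |(0 8 6 4 1 3 11 5)|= 8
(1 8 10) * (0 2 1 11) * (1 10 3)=(0 2 10 11)(1 8 3)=[2, 8, 10, 1, 4, 5, 6, 7, 3, 9, 11, 0]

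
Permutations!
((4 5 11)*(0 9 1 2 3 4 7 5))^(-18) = (11)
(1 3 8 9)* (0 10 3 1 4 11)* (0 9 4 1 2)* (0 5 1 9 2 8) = (0 10 3)(1 8 4 11 2 5) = [10, 8, 5, 0, 11, 1, 6, 7, 4, 9, 3, 2]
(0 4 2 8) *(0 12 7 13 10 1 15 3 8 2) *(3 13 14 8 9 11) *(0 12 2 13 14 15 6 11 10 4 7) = (0 7 15 14 8 2 13 4 12)(1 6 11 3 9 10) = [7, 6, 13, 9, 12, 5, 11, 15, 2, 10, 1, 3, 0, 4, 8, 14]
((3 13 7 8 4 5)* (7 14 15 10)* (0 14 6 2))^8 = (0 3 7)(2 5 10)(4 15 6)(8 14 13) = ((0 14 15 10 7 8 4 5 3 13 6 2))^8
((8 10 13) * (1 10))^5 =((1 10 13 8))^5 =(1 10 13 8)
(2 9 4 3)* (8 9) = [0, 1, 8, 2, 3, 5, 6, 7, 9, 4] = (2 8 9 4 3)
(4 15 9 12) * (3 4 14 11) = (3 4 15 9 12 14 11) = [0, 1, 2, 4, 15, 5, 6, 7, 8, 12, 10, 3, 14, 13, 11, 9]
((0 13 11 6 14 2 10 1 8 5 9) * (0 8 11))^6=((0 13)(1 11 6 14 2 10)(5 9 8))^6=(14)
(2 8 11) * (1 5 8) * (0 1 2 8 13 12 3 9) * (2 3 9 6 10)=(0 1 5 13 12 9)(2 3 6 10)(8 11)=[1, 5, 3, 6, 4, 13, 10, 7, 11, 0, 2, 8, 9, 12]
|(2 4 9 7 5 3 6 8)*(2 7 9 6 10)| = |(2 4 6 8 7 5 3 10)| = 8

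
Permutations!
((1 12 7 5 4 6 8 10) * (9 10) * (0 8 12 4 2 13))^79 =((0 8 9 10 1 4 6 12 7 5 2 13))^79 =(0 12 9 5 1 13 6 8 7 10 2 4)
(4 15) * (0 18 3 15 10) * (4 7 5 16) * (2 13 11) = (0 18 3 15 7 5 16 4 10)(2 13 11) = [18, 1, 13, 15, 10, 16, 6, 5, 8, 9, 0, 2, 12, 11, 14, 7, 4, 17, 3]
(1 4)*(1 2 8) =(1 4 2 8) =[0, 4, 8, 3, 2, 5, 6, 7, 1]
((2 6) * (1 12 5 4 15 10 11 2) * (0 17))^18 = (17)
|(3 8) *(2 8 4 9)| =5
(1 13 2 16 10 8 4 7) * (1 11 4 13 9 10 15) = (1 9 10 8 13 2 16 15)(4 7 11) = [0, 9, 16, 3, 7, 5, 6, 11, 13, 10, 8, 4, 12, 2, 14, 1, 15]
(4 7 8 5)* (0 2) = (0 2)(4 7 8 5) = [2, 1, 0, 3, 7, 4, 6, 8, 5]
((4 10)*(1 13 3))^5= (1 3 13)(4 10)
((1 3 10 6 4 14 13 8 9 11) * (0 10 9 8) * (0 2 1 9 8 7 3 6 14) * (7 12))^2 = (0 14 2 6)(1 4 10 13)(3 12)(7 8) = ((0 10 14 13 2 1 6 4)(3 8 12 7)(9 11))^2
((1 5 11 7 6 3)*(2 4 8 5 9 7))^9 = (1 3 6 7 9)(2 11 5 8 4)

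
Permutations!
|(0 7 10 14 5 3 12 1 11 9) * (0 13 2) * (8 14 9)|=|(0 7 10 9 13 2)(1 11 8 14 5 3 12)|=42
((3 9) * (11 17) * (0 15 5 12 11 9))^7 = (0 3 9 17 11 12 5 15)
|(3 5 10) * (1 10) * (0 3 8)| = |(0 3 5 1 10 8)| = 6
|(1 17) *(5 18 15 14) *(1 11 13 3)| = 20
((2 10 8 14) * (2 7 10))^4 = (14)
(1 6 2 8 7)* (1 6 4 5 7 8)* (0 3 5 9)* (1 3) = (0 1 4 9)(2 3 5 7 6) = [1, 4, 3, 5, 9, 7, 2, 6, 8, 0]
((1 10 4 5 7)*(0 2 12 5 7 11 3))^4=(0 11 12)(2 3 5)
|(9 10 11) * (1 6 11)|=5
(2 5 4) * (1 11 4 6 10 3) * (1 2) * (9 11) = (1 9 11 4)(2 5 6 10 3) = [0, 9, 5, 2, 1, 6, 10, 7, 8, 11, 3, 4]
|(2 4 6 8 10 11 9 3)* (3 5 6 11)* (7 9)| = |(2 4 11 7 9 5 6 8 10 3)| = 10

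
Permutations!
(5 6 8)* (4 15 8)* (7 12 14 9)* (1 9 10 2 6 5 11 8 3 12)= (1 9 7)(2 6 4 15 3 12 14 10)(8 11)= [0, 9, 6, 12, 15, 5, 4, 1, 11, 7, 2, 8, 14, 13, 10, 3]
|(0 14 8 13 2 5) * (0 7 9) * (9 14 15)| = 6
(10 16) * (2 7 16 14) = [0, 1, 7, 3, 4, 5, 6, 16, 8, 9, 14, 11, 12, 13, 2, 15, 10] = (2 7 16 10 14)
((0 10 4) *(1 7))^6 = ((0 10 4)(1 7))^6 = (10)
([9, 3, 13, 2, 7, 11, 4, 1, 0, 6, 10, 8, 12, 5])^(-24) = [0, 1, 2, 3, 4, 5, 6, 7, 8, 9, 10, 11, 12, 13]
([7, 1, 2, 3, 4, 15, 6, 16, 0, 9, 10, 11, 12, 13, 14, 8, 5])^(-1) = [8, 1, 2, 3, 4, 16, 6, 0, 15, 9, 10, 11, 12, 13, 14, 5, 7]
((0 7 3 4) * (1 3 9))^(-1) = (0 4 3 1 9 7)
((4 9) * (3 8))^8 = ((3 8)(4 9))^8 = (9)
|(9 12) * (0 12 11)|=4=|(0 12 9 11)|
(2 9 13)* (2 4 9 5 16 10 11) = (2 5 16 10 11)(4 9 13) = [0, 1, 5, 3, 9, 16, 6, 7, 8, 13, 11, 2, 12, 4, 14, 15, 10]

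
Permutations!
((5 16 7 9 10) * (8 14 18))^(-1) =(5 10 9 7 16)(8 18 14)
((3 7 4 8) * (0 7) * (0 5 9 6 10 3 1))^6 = ((0 7 4 8 1)(3 5 9 6 10))^6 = (0 7 4 8 1)(3 5 9 6 10)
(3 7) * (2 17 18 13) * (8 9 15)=(2 17 18 13)(3 7)(8 9 15)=[0, 1, 17, 7, 4, 5, 6, 3, 9, 15, 10, 11, 12, 2, 14, 8, 16, 18, 13]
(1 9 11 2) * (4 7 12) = [0, 9, 1, 3, 7, 5, 6, 12, 8, 11, 10, 2, 4] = (1 9 11 2)(4 7 12)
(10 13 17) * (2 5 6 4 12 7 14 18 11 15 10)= [0, 1, 5, 3, 12, 6, 4, 14, 8, 9, 13, 15, 7, 17, 18, 10, 16, 2, 11]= (2 5 6 4 12 7 14 18 11 15 10 13 17)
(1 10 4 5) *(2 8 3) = [0, 10, 8, 2, 5, 1, 6, 7, 3, 9, 4] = (1 10 4 5)(2 8 3)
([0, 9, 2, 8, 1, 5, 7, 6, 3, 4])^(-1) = (1 4 9)(3 8)(6 7)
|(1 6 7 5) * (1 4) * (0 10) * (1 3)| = 6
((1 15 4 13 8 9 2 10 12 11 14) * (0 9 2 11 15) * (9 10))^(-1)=(0 1 14 11 9 2 8 13 4 15 12 10)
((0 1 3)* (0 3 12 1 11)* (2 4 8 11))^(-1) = (0 11 8 4 2)(1 12)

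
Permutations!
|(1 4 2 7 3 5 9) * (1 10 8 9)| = |(1 4 2 7 3 5)(8 9 10)| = 6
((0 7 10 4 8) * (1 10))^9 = ((0 7 1 10 4 8))^9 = (0 10)(1 8)(4 7)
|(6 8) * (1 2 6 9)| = 5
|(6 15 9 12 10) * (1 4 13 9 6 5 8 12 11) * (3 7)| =|(1 4 13 9 11)(3 7)(5 8 12 10)(6 15)| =20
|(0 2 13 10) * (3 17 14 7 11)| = 20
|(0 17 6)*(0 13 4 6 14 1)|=|(0 17 14 1)(4 6 13)|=12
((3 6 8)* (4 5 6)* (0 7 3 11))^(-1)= ((0 7 3 4 5 6 8 11))^(-1)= (0 11 8 6 5 4 3 7)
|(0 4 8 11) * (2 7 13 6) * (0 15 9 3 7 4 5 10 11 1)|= 14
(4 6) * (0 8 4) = (0 8 4 6) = [8, 1, 2, 3, 6, 5, 0, 7, 4]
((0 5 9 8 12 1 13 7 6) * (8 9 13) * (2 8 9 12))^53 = (0 7 5 6 13)(1 12 9)(2 8)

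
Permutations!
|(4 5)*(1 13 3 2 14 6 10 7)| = 8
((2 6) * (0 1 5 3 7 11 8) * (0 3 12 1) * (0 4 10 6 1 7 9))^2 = (0 10 2 5 7 8 9 4 6 1 12 11 3)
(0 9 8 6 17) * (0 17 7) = (17)(0 9 8 6 7) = [9, 1, 2, 3, 4, 5, 7, 0, 6, 8, 10, 11, 12, 13, 14, 15, 16, 17]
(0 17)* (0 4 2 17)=[0, 1, 17, 3, 2, 5, 6, 7, 8, 9, 10, 11, 12, 13, 14, 15, 16, 4]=(2 17 4)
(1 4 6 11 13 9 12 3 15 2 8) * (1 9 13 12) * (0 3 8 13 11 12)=(0 3 15 2 13 11)(1 4 6 12 8 9)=[3, 4, 13, 15, 6, 5, 12, 7, 9, 1, 10, 0, 8, 11, 14, 2]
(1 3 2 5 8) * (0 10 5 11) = (0 10 5 8 1 3 2 11) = [10, 3, 11, 2, 4, 8, 6, 7, 1, 9, 5, 0]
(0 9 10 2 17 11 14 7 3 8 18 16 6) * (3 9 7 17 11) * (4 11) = (0 7 9 10 2 4 11 14 17 3 8 18 16 6) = [7, 1, 4, 8, 11, 5, 0, 9, 18, 10, 2, 14, 12, 13, 17, 15, 6, 3, 16]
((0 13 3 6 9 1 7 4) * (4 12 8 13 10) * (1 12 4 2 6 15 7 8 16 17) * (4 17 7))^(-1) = ((0 10 2 6 9 12 16 7 17 1 8 13 3 15 4))^(-1) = (0 4 15 3 13 8 1 17 7 16 12 9 6 2 10)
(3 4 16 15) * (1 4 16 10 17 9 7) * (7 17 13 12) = (1 4 10 13 12 7)(3 16 15)(9 17) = [0, 4, 2, 16, 10, 5, 6, 1, 8, 17, 13, 11, 7, 12, 14, 3, 15, 9]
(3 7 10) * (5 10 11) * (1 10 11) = (1 10 3 7)(5 11) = [0, 10, 2, 7, 4, 11, 6, 1, 8, 9, 3, 5]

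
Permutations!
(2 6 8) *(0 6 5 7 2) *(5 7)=(0 6 8)(2 7)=[6, 1, 7, 3, 4, 5, 8, 2, 0]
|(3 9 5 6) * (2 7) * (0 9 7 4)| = |(0 9 5 6 3 7 2 4)| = 8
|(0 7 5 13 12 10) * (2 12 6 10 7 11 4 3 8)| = 12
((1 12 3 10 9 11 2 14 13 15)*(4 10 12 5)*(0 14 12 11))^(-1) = ((0 14 13 15 1 5 4 10 9)(2 12 3 11))^(-1) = (0 9 10 4 5 1 15 13 14)(2 11 3 12)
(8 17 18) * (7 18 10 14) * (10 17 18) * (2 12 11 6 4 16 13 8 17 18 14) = (2 12 11 6 4 16 13 8 14 7 10)(17 18) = [0, 1, 12, 3, 16, 5, 4, 10, 14, 9, 2, 6, 11, 8, 7, 15, 13, 18, 17]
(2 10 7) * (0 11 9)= [11, 1, 10, 3, 4, 5, 6, 2, 8, 0, 7, 9]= (0 11 9)(2 10 7)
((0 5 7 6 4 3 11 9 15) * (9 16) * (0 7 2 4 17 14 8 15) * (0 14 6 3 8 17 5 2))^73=((0 2 4 8 15 7 3 11 16 9 14 17 6 5))^73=(0 8 3 9 6 2 15 11 14 5 4 7 16 17)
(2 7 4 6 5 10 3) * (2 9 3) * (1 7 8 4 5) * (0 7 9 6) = (0 7 5 10 2 8 4)(1 9 3 6) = [7, 9, 8, 6, 0, 10, 1, 5, 4, 3, 2]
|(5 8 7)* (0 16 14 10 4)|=|(0 16 14 10 4)(5 8 7)|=15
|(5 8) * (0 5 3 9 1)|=|(0 5 8 3 9 1)|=6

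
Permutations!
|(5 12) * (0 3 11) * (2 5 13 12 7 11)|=6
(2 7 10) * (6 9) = (2 7 10)(6 9) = [0, 1, 7, 3, 4, 5, 9, 10, 8, 6, 2]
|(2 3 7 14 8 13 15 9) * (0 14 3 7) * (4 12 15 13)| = |(0 14 8 4 12 15 9 2 7 3)| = 10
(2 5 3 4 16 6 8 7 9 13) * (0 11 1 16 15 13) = [11, 16, 5, 4, 15, 3, 8, 9, 7, 0, 10, 1, 12, 2, 14, 13, 6] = (0 11 1 16 6 8 7 9)(2 5 3 4 15 13)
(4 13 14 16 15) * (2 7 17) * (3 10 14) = [0, 1, 7, 10, 13, 5, 6, 17, 8, 9, 14, 11, 12, 3, 16, 4, 15, 2] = (2 7 17)(3 10 14 16 15 4 13)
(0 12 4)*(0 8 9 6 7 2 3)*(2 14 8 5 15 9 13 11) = (0 12 4 5 15 9 6 7 14 8 13 11 2 3) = [12, 1, 3, 0, 5, 15, 7, 14, 13, 6, 10, 2, 4, 11, 8, 9]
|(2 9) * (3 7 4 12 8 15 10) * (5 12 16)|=18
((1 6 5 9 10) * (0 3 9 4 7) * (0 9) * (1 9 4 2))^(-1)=((0 3)(1 6 5 2)(4 7)(9 10))^(-1)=(0 3)(1 2 5 6)(4 7)(9 10)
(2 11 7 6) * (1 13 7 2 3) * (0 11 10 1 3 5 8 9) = (0 11 2 10 1 13 7 6 5 8 9) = [11, 13, 10, 3, 4, 8, 5, 6, 9, 0, 1, 2, 12, 7]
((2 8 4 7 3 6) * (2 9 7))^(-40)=(9)(2 4 8)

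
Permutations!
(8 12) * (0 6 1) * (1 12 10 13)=[6, 0, 2, 3, 4, 5, 12, 7, 10, 9, 13, 11, 8, 1]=(0 6 12 8 10 13 1)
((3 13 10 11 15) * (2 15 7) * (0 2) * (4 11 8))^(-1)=((0 2 15 3 13 10 8 4 11 7))^(-1)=(0 7 11 4 8 10 13 3 15 2)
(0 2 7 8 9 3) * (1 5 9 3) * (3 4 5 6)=(0 2 7 8 4 5 9 1 6 3)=[2, 6, 7, 0, 5, 9, 3, 8, 4, 1]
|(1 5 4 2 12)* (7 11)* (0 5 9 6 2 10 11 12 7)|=|(0 5 4 10 11)(1 9 6 2 7 12)|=30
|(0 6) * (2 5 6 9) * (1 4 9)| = 7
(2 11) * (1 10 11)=(1 10 11 2)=[0, 10, 1, 3, 4, 5, 6, 7, 8, 9, 11, 2]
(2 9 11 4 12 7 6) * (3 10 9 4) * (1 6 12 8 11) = (1 6 2 4 8 11 3 10 9)(7 12) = [0, 6, 4, 10, 8, 5, 2, 12, 11, 1, 9, 3, 7]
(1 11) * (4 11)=(1 4 11)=[0, 4, 2, 3, 11, 5, 6, 7, 8, 9, 10, 1]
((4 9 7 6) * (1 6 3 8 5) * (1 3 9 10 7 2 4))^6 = ((1 6)(2 4 10 7 9)(3 8 5))^6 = (2 4 10 7 9)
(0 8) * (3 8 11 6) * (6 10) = (0 11 10 6 3 8) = [11, 1, 2, 8, 4, 5, 3, 7, 0, 9, 6, 10]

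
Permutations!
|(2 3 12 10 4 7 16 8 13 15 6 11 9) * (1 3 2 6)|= 30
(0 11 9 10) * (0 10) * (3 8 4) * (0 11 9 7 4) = (0 9 11 7 4 3 8) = [9, 1, 2, 8, 3, 5, 6, 4, 0, 11, 10, 7]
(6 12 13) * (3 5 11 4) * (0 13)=(0 13 6 12)(3 5 11 4)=[13, 1, 2, 5, 3, 11, 12, 7, 8, 9, 10, 4, 0, 6]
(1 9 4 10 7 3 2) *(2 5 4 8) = (1 9 8 2)(3 5 4 10 7) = [0, 9, 1, 5, 10, 4, 6, 3, 2, 8, 7]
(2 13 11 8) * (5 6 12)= (2 13 11 8)(5 6 12)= [0, 1, 13, 3, 4, 6, 12, 7, 2, 9, 10, 8, 5, 11]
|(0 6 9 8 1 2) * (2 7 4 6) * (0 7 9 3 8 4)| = |(0 2 7)(1 9 4 6 3 8)| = 6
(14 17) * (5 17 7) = [0, 1, 2, 3, 4, 17, 6, 5, 8, 9, 10, 11, 12, 13, 7, 15, 16, 14] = (5 17 14 7)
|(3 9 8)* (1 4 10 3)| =|(1 4 10 3 9 8)| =6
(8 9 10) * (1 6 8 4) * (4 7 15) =[0, 6, 2, 3, 1, 5, 8, 15, 9, 10, 7, 11, 12, 13, 14, 4] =(1 6 8 9 10 7 15 4)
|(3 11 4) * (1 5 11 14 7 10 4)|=15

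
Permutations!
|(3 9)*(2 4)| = |(2 4)(3 9)| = 2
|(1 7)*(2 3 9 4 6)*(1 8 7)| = 10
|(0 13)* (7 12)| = |(0 13)(7 12)| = 2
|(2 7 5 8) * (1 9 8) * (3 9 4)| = 8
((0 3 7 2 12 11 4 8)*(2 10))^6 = ((0 3 7 10 2 12 11 4 8))^6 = (0 11 10)(2 3 4)(7 8 12)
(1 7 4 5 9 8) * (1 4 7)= (4 5 9 8)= [0, 1, 2, 3, 5, 9, 6, 7, 4, 8]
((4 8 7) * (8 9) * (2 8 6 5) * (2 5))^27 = (2 4)(6 7)(8 9) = ((2 8 7 4 9 6))^27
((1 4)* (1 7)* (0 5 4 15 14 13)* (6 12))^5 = (0 15 4 13 1 5 14 7)(6 12)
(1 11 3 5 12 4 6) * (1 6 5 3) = (1 11)(4 5 12) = [0, 11, 2, 3, 5, 12, 6, 7, 8, 9, 10, 1, 4]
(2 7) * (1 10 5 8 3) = [0, 10, 7, 1, 4, 8, 6, 2, 3, 9, 5] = (1 10 5 8 3)(2 7)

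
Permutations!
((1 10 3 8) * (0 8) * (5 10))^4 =((0 8 1 5 10 3))^4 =(0 10 1)(3 5 8)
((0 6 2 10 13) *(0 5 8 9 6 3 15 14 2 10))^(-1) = (0 2 14 15 3)(5 13 10 6 9 8)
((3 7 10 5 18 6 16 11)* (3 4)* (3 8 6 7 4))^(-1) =(3 11 16 6 8 4)(5 10 7 18)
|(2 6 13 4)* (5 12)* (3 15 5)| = |(2 6 13 4)(3 15 5 12)| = 4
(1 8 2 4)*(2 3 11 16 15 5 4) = (1 8 3 11 16 15 5 4) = [0, 8, 2, 11, 1, 4, 6, 7, 3, 9, 10, 16, 12, 13, 14, 5, 15]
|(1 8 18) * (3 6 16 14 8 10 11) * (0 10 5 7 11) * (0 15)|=30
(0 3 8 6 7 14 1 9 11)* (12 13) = (0 3 8 6 7 14 1 9 11)(12 13) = [3, 9, 2, 8, 4, 5, 7, 14, 6, 11, 10, 0, 13, 12, 1]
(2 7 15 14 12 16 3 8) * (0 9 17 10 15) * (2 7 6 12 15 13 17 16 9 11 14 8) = (0 11 14 15 8 7)(2 6 12 9 16 3)(10 13 17) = [11, 1, 6, 2, 4, 5, 12, 0, 7, 16, 13, 14, 9, 17, 15, 8, 3, 10]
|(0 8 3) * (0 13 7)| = 5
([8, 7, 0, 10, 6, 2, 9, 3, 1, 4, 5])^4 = [3, 5, 7, 0, 6, 1, 9, 2, 10, 4, 8]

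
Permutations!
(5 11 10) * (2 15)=(2 15)(5 11 10)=[0, 1, 15, 3, 4, 11, 6, 7, 8, 9, 5, 10, 12, 13, 14, 2]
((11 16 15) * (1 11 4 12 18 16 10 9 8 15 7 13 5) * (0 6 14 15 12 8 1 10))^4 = ((0 6 14 15 4 8 12 18 16 7 13 5 10 9 1 11))^4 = (0 4 16 10)(1 14 12 13)(5 11 15 18)(6 8 7 9)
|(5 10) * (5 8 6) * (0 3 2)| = 12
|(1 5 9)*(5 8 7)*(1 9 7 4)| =|(9)(1 8 4)(5 7)| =6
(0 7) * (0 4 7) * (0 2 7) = (0 2 7 4) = [2, 1, 7, 3, 0, 5, 6, 4]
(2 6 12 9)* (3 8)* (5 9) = (2 6 12 5 9)(3 8) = [0, 1, 6, 8, 4, 9, 12, 7, 3, 2, 10, 11, 5]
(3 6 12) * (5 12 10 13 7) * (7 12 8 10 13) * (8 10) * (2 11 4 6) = (2 11 4 6 13 12 3)(5 10 7) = [0, 1, 11, 2, 6, 10, 13, 5, 8, 9, 7, 4, 3, 12]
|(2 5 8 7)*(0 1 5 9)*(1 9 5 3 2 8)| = |(0 9)(1 3 2 5)(7 8)| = 4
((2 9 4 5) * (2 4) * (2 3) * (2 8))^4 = (9)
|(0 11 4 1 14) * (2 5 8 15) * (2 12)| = 5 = |(0 11 4 1 14)(2 5 8 15 12)|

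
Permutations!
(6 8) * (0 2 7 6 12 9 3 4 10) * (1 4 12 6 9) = [2, 4, 7, 12, 10, 5, 8, 9, 6, 3, 0, 11, 1] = (0 2 7 9 3 12 1 4 10)(6 8)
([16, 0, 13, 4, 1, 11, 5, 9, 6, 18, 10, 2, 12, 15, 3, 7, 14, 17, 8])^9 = [3, 14, 11, 0, 16, 6, 8, 15, 18, 7, 10, 5, 12, 2, 1, 13, 4, 17, 9]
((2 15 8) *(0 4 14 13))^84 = (15)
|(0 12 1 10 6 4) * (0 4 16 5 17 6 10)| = |(0 12 1)(5 17 6 16)| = 12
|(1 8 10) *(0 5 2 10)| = |(0 5 2 10 1 8)| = 6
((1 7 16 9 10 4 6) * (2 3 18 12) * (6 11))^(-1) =(1 6 11 4 10 9 16 7)(2 12 18 3)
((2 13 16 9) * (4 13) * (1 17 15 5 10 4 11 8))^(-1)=(1 8 11 2 9 16 13 4 10 5 15 17)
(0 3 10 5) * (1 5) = (0 3 10 1 5) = [3, 5, 2, 10, 4, 0, 6, 7, 8, 9, 1]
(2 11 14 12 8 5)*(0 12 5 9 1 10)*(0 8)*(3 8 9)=(0 12)(1 10 9)(2 11 14 5)(3 8)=[12, 10, 11, 8, 4, 2, 6, 7, 3, 1, 9, 14, 0, 13, 5]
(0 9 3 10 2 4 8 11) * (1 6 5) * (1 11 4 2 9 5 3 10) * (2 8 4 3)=(0 5 11)(1 6 2 8 3)(9 10)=[5, 6, 8, 1, 4, 11, 2, 7, 3, 10, 9, 0]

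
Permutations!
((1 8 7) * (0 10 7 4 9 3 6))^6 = ((0 10 7 1 8 4 9 3 6))^6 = (0 9 1)(3 8 10)(4 7 6)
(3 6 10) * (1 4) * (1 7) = (1 4 7)(3 6 10) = [0, 4, 2, 6, 7, 5, 10, 1, 8, 9, 3]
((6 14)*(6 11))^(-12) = ((6 14 11))^(-12) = (14)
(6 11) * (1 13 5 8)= (1 13 5 8)(6 11)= [0, 13, 2, 3, 4, 8, 11, 7, 1, 9, 10, 6, 12, 5]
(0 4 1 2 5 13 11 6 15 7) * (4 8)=(0 8 4 1 2 5 13 11 6 15 7)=[8, 2, 5, 3, 1, 13, 15, 0, 4, 9, 10, 6, 12, 11, 14, 7]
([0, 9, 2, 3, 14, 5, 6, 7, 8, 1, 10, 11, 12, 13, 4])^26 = (14)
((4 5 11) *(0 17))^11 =(0 17)(4 11 5)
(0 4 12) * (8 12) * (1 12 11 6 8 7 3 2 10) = (0 4 7 3 2 10 1 12)(6 8 11) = [4, 12, 10, 2, 7, 5, 8, 3, 11, 9, 1, 6, 0]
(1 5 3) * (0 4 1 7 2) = (0 4 1 5 3 7 2) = [4, 5, 0, 7, 1, 3, 6, 2]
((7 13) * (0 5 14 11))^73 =((0 5 14 11)(7 13))^73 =(0 5 14 11)(7 13)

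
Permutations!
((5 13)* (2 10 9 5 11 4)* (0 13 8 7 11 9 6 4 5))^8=(0 9 13)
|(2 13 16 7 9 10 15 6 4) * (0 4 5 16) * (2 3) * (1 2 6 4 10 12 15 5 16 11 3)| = 15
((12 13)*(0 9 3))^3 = ((0 9 3)(12 13))^3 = (12 13)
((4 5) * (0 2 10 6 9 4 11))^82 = (0 10 9 5)(2 6 4 11)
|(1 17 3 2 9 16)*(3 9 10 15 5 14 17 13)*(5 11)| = 12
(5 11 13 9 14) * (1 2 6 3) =(1 2 6 3)(5 11 13 9 14) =[0, 2, 6, 1, 4, 11, 3, 7, 8, 14, 10, 13, 12, 9, 5]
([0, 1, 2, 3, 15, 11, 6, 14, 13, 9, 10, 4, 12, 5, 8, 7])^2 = (4 7 8 5)(11 15 14 13)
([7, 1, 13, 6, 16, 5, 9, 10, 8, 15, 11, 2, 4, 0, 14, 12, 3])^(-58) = (0 10 2)(3 4 15 6 16 12 9)(7 11 13)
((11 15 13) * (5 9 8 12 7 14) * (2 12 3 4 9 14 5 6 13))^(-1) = ((2 12 7 5 14 6 13 11 15)(3 4 9 8))^(-1) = (2 15 11 13 6 14 5 7 12)(3 8 9 4)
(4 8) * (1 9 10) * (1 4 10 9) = (4 8 10) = [0, 1, 2, 3, 8, 5, 6, 7, 10, 9, 4]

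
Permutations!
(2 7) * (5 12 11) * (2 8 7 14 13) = (2 14 13)(5 12 11)(7 8) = [0, 1, 14, 3, 4, 12, 6, 8, 7, 9, 10, 5, 11, 2, 13]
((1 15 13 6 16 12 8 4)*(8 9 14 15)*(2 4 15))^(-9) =((1 8 15 13 6 16 12 9 14 2 4))^(-9) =(1 15 6 12 14 4 8 13 16 9 2)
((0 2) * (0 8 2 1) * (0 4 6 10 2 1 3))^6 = ((0 3)(1 4 6 10 2 8))^6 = (10)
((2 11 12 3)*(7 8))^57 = (2 11 12 3)(7 8)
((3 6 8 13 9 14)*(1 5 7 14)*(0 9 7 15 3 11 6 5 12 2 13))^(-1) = (0 8 6 11 14 7 13 2 12 1 9)(3 15 5)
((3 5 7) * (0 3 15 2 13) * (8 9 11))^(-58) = ((0 3 5 7 15 2 13)(8 9 11))^(-58) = (0 2 7 3 13 15 5)(8 11 9)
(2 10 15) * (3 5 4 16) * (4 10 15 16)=(2 15)(3 5 10 16)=[0, 1, 15, 5, 4, 10, 6, 7, 8, 9, 16, 11, 12, 13, 14, 2, 3]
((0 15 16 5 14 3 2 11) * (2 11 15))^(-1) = ((0 2 15 16 5 14 3 11))^(-1) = (0 11 3 14 5 16 15 2)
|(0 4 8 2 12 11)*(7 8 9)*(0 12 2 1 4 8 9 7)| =6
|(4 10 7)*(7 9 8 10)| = 6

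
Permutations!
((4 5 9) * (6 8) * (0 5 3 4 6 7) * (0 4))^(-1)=(0 3 4 7 8 6 9 5)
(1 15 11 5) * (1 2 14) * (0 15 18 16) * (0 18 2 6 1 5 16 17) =[15, 2, 14, 3, 4, 6, 1, 7, 8, 9, 10, 16, 12, 13, 5, 11, 18, 0, 17] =(0 15 11 16 18 17)(1 2 14 5 6)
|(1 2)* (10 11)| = |(1 2)(10 11)| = 2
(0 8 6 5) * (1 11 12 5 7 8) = (0 1 11 12 5)(6 7 8) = [1, 11, 2, 3, 4, 0, 7, 8, 6, 9, 10, 12, 5]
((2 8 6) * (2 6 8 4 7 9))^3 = (2 9 7 4)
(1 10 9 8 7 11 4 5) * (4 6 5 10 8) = (1 8 7 11 6 5)(4 10 9) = [0, 8, 2, 3, 10, 1, 5, 11, 7, 4, 9, 6]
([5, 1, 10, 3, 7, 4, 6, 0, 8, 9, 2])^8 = [0, 1, 2, 3, 4, 5, 6, 7, 8, 9, 10]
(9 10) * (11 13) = (9 10)(11 13) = [0, 1, 2, 3, 4, 5, 6, 7, 8, 10, 9, 13, 12, 11]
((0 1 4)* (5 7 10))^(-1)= ((0 1 4)(5 7 10))^(-1)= (0 4 1)(5 10 7)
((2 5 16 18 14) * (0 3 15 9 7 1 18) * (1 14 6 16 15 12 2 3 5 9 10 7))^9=(0 9 7 16 2 10 6 12 15 18 3 5 1 14)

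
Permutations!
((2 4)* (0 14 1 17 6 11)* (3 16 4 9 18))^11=(0 11 6 17 1 14)(2 4 16 3 18 9)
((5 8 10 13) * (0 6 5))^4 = (0 10 5)(6 13 8)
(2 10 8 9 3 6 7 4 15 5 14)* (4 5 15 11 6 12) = (15)(2 10 8 9 3 12 4 11 6 7 5 14) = [0, 1, 10, 12, 11, 14, 7, 5, 9, 3, 8, 6, 4, 13, 2, 15]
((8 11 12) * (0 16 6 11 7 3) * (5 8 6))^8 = ((0 16 5 8 7 3)(6 11 12))^8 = (0 5 7)(3 16 8)(6 12 11)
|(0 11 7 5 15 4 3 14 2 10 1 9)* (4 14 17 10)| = |(0 11 7 5 15 14 2 4 3 17 10 1 9)| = 13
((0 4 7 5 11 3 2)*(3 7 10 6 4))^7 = ((0 3 2)(4 10 6)(5 11 7))^7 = (0 3 2)(4 10 6)(5 11 7)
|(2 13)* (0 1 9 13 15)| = |(0 1 9 13 2 15)| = 6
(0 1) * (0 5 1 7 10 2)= (0 7 10 2)(1 5)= [7, 5, 0, 3, 4, 1, 6, 10, 8, 9, 2]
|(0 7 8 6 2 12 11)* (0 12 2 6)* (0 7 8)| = |(0 8 7)(11 12)| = 6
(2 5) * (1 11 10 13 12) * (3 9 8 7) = (1 11 10 13 12)(2 5)(3 9 8 7) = [0, 11, 5, 9, 4, 2, 6, 3, 7, 8, 13, 10, 1, 12]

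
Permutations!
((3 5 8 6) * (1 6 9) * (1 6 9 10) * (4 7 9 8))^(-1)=((1 8 10)(3 5 4 7 9 6))^(-1)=(1 10 8)(3 6 9 7 4 5)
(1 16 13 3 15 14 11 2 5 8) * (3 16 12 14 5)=(1 12 14 11 2 3 15 5 8)(13 16)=[0, 12, 3, 15, 4, 8, 6, 7, 1, 9, 10, 2, 14, 16, 11, 5, 13]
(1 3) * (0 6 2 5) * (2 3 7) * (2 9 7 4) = [6, 4, 5, 1, 2, 0, 3, 9, 8, 7] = (0 6 3 1 4 2 5)(7 9)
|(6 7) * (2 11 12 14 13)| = |(2 11 12 14 13)(6 7)| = 10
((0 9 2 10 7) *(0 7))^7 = (0 10 2 9)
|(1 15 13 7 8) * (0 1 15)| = 4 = |(0 1)(7 8 15 13)|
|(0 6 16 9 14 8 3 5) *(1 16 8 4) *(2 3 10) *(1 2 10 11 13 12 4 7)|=10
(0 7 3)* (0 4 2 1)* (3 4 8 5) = (0 7 4 2 1)(3 8 5) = [7, 0, 1, 8, 2, 3, 6, 4, 5]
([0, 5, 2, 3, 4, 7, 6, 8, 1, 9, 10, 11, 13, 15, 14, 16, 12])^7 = (1 8 7 5)(12 16 15 13)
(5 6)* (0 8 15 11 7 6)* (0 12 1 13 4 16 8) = [0, 13, 2, 3, 16, 12, 5, 6, 15, 9, 10, 7, 1, 4, 14, 11, 8] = (1 13 4 16 8 15 11 7 6 5 12)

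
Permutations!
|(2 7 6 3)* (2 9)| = 5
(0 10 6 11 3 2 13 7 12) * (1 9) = [10, 9, 13, 2, 4, 5, 11, 12, 8, 1, 6, 3, 0, 7] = (0 10 6 11 3 2 13 7 12)(1 9)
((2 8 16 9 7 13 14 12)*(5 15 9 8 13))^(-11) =(2 13 14 12)(5 15 9 7)(8 16)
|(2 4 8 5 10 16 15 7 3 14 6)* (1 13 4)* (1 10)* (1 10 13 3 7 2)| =8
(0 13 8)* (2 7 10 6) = (0 13 8)(2 7 10 6) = [13, 1, 7, 3, 4, 5, 2, 10, 0, 9, 6, 11, 12, 8]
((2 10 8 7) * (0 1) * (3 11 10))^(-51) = (0 1)(2 10)(3 8)(7 11)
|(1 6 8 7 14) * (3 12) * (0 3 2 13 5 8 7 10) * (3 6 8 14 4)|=13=|(0 6 7 4 3 12 2 13 5 14 1 8 10)|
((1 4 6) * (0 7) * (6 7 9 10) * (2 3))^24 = (0 6 7 10 4 9 1)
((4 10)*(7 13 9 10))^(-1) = ((4 7 13 9 10))^(-1) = (4 10 9 13 7)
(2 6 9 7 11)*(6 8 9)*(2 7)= [0, 1, 8, 3, 4, 5, 6, 11, 9, 2, 10, 7]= (2 8 9)(7 11)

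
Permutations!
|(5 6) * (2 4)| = |(2 4)(5 6)| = 2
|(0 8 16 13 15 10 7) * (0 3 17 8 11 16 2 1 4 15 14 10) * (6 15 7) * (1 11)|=|(0 1 4 7 3 17 8 2 11 16 13 14 10 6 15)|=15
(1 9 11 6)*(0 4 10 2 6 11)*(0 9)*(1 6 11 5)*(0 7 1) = (0 4 10 2 11 5)(1 7) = [4, 7, 11, 3, 10, 0, 6, 1, 8, 9, 2, 5]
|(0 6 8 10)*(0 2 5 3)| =|(0 6 8 10 2 5 3)| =7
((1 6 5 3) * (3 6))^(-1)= (1 3)(5 6)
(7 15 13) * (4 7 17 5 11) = (4 7 15 13 17 5 11) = [0, 1, 2, 3, 7, 11, 6, 15, 8, 9, 10, 4, 12, 17, 14, 13, 16, 5]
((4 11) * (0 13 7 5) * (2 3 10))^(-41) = ((0 13 7 5)(2 3 10)(4 11))^(-41) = (0 5 7 13)(2 3 10)(4 11)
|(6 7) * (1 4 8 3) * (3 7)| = 6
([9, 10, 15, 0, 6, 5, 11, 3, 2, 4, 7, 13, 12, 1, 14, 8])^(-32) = [7, 11, 15, 10, 0, 5, 9, 1, 2, 3, 13, 4, 12, 6, 14, 8]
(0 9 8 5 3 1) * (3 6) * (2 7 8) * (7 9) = [7, 0, 9, 1, 4, 6, 3, 8, 5, 2] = (0 7 8 5 6 3 1)(2 9)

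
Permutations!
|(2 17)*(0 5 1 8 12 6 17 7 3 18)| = 11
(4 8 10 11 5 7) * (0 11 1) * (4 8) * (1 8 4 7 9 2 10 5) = (0 11 1)(2 10 8 5 9)(4 7) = [11, 0, 10, 3, 7, 9, 6, 4, 5, 2, 8, 1]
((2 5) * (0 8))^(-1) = ((0 8)(2 5))^(-1) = (0 8)(2 5)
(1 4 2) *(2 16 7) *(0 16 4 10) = (0 16 7 2 1 10) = [16, 10, 1, 3, 4, 5, 6, 2, 8, 9, 0, 11, 12, 13, 14, 15, 7]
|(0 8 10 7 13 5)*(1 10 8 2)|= |(0 2 1 10 7 13 5)|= 7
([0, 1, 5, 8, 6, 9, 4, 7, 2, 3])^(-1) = (2 8 3 9 5)(4 6)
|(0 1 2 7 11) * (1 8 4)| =7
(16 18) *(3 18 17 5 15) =(3 18 16 17 5 15) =[0, 1, 2, 18, 4, 15, 6, 7, 8, 9, 10, 11, 12, 13, 14, 3, 17, 5, 16]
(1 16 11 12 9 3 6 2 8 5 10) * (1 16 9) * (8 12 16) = (1 9 3 6 2 12)(5 10 8)(11 16) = [0, 9, 12, 6, 4, 10, 2, 7, 5, 3, 8, 16, 1, 13, 14, 15, 11]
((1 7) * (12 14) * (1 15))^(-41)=((1 7 15)(12 14))^(-41)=(1 7 15)(12 14)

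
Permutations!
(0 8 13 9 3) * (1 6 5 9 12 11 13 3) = [8, 6, 2, 0, 4, 9, 5, 7, 3, 1, 10, 13, 11, 12] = (0 8 3)(1 6 5 9)(11 13 12)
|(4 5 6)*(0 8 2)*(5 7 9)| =|(0 8 2)(4 7 9 5 6)| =15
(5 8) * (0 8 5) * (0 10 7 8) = (7 8 10) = [0, 1, 2, 3, 4, 5, 6, 8, 10, 9, 7]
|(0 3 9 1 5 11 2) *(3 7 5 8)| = 20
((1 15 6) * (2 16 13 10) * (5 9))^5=(1 6 15)(2 16 13 10)(5 9)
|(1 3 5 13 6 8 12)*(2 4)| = |(1 3 5 13 6 8 12)(2 4)| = 14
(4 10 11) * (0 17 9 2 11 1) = [17, 0, 11, 3, 10, 5, 6, 7, 8, 2, 1, 4, 12, 13, 14, 15, 16, 9] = (0 17 9 2 11 4 10 1)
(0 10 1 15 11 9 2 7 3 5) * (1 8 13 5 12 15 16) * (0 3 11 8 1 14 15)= (0 10 1 16 14 15 8 13 5 3 12)(2 7 11 9)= [10, 16, 7, 12, 4, 3, 6, 11, 13, 2, 1, 9, 0, 5, 15, 8, 14]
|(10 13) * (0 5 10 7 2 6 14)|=|(0 5 10 13 7 2 6 14)|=8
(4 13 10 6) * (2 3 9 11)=(2 3 9 11)(4 13 10 6)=[0, 1, 3, 9, 13, 5, 4, 7, 8, 11, 6, 2, 12, 10]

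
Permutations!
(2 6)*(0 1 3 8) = (0 1 3 8)(2 6) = [1, 3, 6, 8, 4, 5, 2, 7, 0]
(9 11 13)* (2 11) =(2 11 13 9) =[0, 1, 11, 3, 4, 5, 6, 7, 8, 2, 10, 13, 12, 9]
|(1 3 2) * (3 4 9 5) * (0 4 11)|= |(0 4 9 5 3 2 1 11)|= 8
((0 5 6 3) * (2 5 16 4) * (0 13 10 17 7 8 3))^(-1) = ((0 16 4 2 5 6)(3 13 10 17 7 8))^(-1) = (0 6 5 2 4 16)(3 8 7 17 10 13)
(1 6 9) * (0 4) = (0 4)(1 6 9) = [4, 6, 2, 3, 0, 5, 9, 7, 8, 1]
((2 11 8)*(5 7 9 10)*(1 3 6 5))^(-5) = (1 6 7 10 3 5 9)(2 11 8)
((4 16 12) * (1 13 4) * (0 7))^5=(16)(0 7)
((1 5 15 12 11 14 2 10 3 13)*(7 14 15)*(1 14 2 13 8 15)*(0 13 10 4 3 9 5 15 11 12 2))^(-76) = ((0 13 14 10 9 5 7)(1 15 2 4 3 8 11))^(-76) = (0 13 14 10 9 5 7)(1 15 2 4 3 8 11)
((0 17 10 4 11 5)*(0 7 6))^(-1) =(0 6 7 5 11 4 10 17)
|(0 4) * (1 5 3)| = 6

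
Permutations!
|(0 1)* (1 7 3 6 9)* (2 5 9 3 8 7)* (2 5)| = 4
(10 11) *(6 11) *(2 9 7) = (2 9 7)(6 11 10) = [0, 1, 9, 3, 4, 5, 11, 2, 8, 7, 6, 10]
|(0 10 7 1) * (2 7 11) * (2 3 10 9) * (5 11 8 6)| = |(0 9 2 7 1)(3 10 8 6 5 11)| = 30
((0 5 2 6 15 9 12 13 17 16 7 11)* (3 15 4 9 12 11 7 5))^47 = ((0 3 15 12 13 17 16 5 2 6 4 9 11))^47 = (0 2 12 9 16 3 6 13 11 5 15 4 17)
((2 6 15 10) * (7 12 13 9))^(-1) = (2 10 15 6)(7 9 13 12)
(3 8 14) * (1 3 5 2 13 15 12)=(1 3 8 14 5 2 13 15 12)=[0, 3, 13, 8, 4, 2, 6, 7, 14, 9, 10, 11, 1, 15, 5, 12]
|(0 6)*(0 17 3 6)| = |(3 6 17)| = 3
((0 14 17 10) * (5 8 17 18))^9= ((0 14 18 5 8 17 10))^9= (0 18 8 10 14 5 17)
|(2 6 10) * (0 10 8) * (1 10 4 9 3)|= |(0 4 9 3 1 10 2 6 8)|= 9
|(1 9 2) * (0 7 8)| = |(0 7 8)(1 9 2)| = 3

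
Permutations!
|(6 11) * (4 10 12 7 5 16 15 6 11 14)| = 9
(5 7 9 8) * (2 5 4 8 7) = (2 5)(4 8)(7 9) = [0, 1, 5, 3, 8, 2, 6, 9, 4, 7]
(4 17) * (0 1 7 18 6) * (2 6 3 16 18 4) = [1, 7, 6, 16, 17, 5, 0, 4, 8, 9, 10, 11, 12, 13, 14, 15, 18, 2, 3] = (0 1 7 4 17 2 6)(3 16 18)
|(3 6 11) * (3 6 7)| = 2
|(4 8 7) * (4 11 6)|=5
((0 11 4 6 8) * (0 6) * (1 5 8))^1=((0 11 4)(1 5 8 6))^1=(0 11 4)(1 5 8 6)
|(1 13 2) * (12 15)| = |(1 13 2)(12 15)| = 6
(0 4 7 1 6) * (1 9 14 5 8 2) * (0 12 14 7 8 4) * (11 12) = (1 6 11 12 14 5 4 8 2)(7 9) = [0, 6, 1, 3, 8, 4, 11, 9, 2, 7, 10, 12, 14, 13, 5]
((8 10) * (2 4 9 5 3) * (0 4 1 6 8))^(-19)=(0 4 9 5 3 2 1 6 8 10)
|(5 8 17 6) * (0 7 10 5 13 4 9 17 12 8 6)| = |(0 7 10 5 6 13 4 9 17)(8 12)| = 18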